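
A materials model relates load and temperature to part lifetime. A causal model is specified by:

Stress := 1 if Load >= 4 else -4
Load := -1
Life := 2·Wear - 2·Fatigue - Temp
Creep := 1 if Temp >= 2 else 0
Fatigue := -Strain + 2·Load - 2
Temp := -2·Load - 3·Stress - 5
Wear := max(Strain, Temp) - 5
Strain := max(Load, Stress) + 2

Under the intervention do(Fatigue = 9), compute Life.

do(Fatigue=9) replaces the equation Fatigue := -Strain + 2·Load - 2 with the constant Fatigue = 9.
Stress = 1 if Load >= 4 else -4  [with Load=-1]  = -4
Strain = max(Load, Stress) + 2  [with Load=-1, Stress=-4]  = 1
Temp = -2·Load - 3·Stress - 5  [with Load=-1, Stress=-4]  = 9
Wear = max(Strain, Temp) - 5  [with Strain=1, Temp=9]  = 4
Life = 2·Wear - 2·Fatigue - Temp  [with Wear=4, Fatigue=9, Temp=9]  = -19

-19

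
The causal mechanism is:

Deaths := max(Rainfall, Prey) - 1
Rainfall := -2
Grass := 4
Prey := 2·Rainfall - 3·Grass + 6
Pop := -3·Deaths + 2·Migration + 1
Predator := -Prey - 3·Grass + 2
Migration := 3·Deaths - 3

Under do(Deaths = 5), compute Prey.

-10

do(Deaths=5) replaces the equation Deaths := max(Rainfall, Prey) - 1 with the constant Deaths = 5.
Prey is not downstream of the intervention, so its value is determined by the original equations.
Prey = 2·Rainfall - 3·Grass + 6  [with Rainfall=-2, Grass=4]  = -10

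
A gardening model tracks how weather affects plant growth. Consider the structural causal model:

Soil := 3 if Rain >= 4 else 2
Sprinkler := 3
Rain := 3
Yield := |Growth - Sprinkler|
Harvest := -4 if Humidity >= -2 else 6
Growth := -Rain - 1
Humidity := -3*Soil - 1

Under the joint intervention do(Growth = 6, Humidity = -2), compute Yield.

3

The joint intervention fixes Growth = 6, Humidity = -2, removing each variable's own equation.
Yield = |Growth - Sprinkler|  [with Growth=6, Sprinkler=3]  = 3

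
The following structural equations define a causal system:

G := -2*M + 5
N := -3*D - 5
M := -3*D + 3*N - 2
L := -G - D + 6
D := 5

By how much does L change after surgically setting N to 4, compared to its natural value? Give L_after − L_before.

144

do(N=4) replaces the equation N := -3*D - 5 with the constant N = 4.
M = -3*D + 3*N - 2  [with D=5, N=4]  = -5
G = -2*M + 5  [with M=-5]  = 15
L = -G - D + 6  [with G=15, D=5]  = -14
Without intervention: N = -3*D - 5  [with D=5]  = -20; M = -3*D + 3*N - 2  [with D=5, N=-20]  = -77; G = -2*M + 5  [with M=-77]  = 159; L = -G - D + 6  [with G=159, D=5]  = -158.
Change = -14 − (-158) = 144.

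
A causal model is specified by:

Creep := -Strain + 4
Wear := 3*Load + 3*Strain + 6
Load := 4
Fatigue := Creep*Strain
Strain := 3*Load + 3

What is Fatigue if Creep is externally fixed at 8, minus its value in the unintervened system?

285

do(Creep=8) replaces the equation Creep := -Strain + 4 with the constant Creep = 8.
Strain = 3*Load + 3  [with Load=4]  = 15
Fatigue = Creep*Strain  [with Creep=8, Strain=15]  = 120
Without intervention: Strain = 3*Load + 3  [with Load=4]  = 15; Creep = -Strain + 4  [with Strain=15]  = -11; Fatigue = Creep*Strain  [with Creep=-11, Strain=15]  = -165.
Change = 120 − (-165) = 285.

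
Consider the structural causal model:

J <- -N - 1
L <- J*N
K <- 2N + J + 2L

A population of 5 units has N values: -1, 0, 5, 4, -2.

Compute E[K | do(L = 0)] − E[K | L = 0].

do(L=0) breaks L's dependence on N. With L=0 fixed, K across the units is -2, -1, 4, 3, -3, mean 0.2.
Observing L=0 restricts to units where L's equation naturally yields 0: N ∈ {-1, 0}. In that subpopulation K = -2, -1, mean -1.5.
Difference = 0.2 − (-1.5) = 1.7.

1.7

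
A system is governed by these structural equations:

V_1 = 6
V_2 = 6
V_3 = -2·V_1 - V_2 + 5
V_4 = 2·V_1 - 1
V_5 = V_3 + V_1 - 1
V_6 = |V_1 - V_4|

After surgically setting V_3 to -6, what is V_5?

-1

do(V_3=-6) replaces the equation V_3 = -2·V_1 - V_2 + 5 with the constant V_3 = -6.
V_5 = V_3 + V_1 - 1  [with V_3=-6, V_1=6]  = -1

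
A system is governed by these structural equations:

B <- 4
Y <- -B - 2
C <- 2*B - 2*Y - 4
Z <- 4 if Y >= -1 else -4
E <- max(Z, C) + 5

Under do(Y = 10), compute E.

do(Y=10) replaces the equation Y <- -B - 2 with the constant Y = 10.
C = 2*B - 2*Y - 4  [with B=4, Y=10]  = -16
Z = 4 if Y >= -1 else -4  [with Y=10]  = 4
E = max(Z, C) + 5  [with Z=4, C=-16]  = 9

9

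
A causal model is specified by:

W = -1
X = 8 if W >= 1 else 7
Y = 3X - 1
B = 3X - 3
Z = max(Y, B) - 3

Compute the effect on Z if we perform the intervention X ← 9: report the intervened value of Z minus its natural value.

do(X=9) replaces the equation X = 8 if W >= 1 else 7 with the constant X = 9.
Y = 3X - 1  [with X=9]  = 26
B = 3X - 3  [with X=9]  = 24
Z = max(Y, B) - 3  [with Y=26, B=24]  = 23
Without intervention: X = 8 if W >= 1 else 7  [with W=-1]  = 7; Y = 3X - 1  [with X=7]  = 20; B = 3X - 3  [with X=7]  = 18; Z = max(Y, B) - 3  [with Y=20, B=18]  = 17.
Change = 23 − 17 = 6.

6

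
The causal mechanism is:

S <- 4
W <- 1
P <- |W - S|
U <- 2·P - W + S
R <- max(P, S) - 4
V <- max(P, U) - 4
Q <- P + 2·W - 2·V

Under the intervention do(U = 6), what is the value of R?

0

Intervening sets U = 6 and removes its equation (U <- 2·P - W + S).
No directed path runs from U to R, so R keeps its natural value.
P = |W - S|  [with W=1, S=4]  = 3
R = max(P, S) - 4  [with P=3, S=4]  = 0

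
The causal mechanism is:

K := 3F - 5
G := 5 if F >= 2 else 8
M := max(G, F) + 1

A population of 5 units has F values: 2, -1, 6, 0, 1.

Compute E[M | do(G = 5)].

The intervention sets G=5 in all 5 units regardless of F. Recomputing M per unit gives 6, 6, 7, 6, 6; average 6.2.

6.2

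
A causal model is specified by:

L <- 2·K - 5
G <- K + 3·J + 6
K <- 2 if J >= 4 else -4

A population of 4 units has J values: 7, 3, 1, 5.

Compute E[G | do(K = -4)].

The intervention sets K=-4 in all 4 units regardless of J. Recomputing G per unit gives 23, 11, 5, 17; average 14.

14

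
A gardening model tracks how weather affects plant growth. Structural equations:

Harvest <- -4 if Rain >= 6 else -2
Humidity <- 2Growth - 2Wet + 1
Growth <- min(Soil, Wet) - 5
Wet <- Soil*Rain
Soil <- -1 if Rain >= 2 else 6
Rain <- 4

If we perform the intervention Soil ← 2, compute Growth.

-3

Under do(Soil=2), the mechanism Soil <- -1 if Rain >= 2 else 6 is discarded; Soil is fixed at 2.
Wet = Soil*Rain  [with Soil=2, Rain=4]  = 8
Growth = min(Soil, Wet) - 5  [with Soil=2, Wet=8]  = -3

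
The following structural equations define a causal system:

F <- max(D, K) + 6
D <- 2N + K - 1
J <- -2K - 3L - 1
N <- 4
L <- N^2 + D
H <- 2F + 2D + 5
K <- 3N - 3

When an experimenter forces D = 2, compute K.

9

Under do(D=2), the mechanism D <- 2N + K - 1 is discarded; D is fixed at 2.
Since K is not a descendant of the intervened variable, it is unaffected.
K = 3N - 3  [with N=4]  = 9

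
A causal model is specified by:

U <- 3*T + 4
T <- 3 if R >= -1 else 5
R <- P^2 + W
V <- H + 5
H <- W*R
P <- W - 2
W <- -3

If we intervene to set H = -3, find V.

Under do(H=-3), the mechanism H <- W*R is discarded; H is fixed at -3.
V = H + 5  [with H=-3]  = 2

2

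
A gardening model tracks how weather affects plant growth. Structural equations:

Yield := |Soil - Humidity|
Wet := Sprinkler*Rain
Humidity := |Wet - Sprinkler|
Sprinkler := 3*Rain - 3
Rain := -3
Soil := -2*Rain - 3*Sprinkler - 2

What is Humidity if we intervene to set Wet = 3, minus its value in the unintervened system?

-33

Intervening sets Wet = 3 and removes its equation (Wet := Sprinkler*Rain).
Sprinkler = 3*Rain - 3  [with Rain=-3]  = -12
Humidity = |Wet - Sprinkler|  [with Wet=3, Sprinkler=-12]  = 15
Without intervention: Sprinkler = 3*Rain - 3  [with Rain=-3]  = -12; Wet = Sprinkler*Rain  [with Sprinkler=-12, Rain=-3]  = 36; Humidity = |Wet - Sprinkler|  [with Wet=36, Sprinkler=-12]  = 48.
Change = 15 − 48 = -33.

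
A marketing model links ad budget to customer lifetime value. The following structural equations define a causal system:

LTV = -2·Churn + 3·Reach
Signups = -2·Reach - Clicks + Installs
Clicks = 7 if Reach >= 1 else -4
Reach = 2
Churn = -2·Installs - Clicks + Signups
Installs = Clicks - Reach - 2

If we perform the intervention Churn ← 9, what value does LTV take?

The intervention breaks the incoming arrows to Churn: Churn = -2·Installs - Clicks + Signups no longer applies, and Churn = 9.
LTV = -2·Churn + 3·Reach  [with Churn=9, Reach=2]  = -12

-12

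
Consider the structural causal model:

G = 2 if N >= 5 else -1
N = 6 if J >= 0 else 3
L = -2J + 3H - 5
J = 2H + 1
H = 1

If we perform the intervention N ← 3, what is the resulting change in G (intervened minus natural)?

-3

Intervening sets N = 3 and removes its equation (N = 6 if J >= 0 else 3).
G = 2 if N >= 5 else -1  [with N=3]  = -1
Without intervention: J = 2H + 1  [with H=1]  = 3; N = 6 if J >= 0 else 3  [with J=3]  = 6; G = 2 if N >= 5 else -1  [with N=6]  = 2.
Change = -1 − 2 = -3.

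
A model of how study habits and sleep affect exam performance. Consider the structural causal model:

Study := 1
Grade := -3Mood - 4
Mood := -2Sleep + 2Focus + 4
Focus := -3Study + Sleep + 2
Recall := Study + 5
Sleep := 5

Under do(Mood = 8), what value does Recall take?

Intervening sets Mood = 8 and removes its equation (Mood := -2Sleep + 2Focus + 4).
No directed path runs from Mood to Recall, so Recall keeps its natural value.
Recall = Study + 5  [with Study=1]  = 6

6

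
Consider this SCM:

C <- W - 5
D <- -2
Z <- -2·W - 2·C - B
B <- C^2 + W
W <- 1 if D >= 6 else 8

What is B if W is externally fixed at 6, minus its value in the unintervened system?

-10

Under do(W=6), the mechanism W <- 1 if D >= 6 else 8 is discarded; W is fixed at 6.
C = W - 5  [with W=6]  = 1
B = C^2 + W  [with C=1, W=6]  = 7
Without intervention: W = 1 if D >= 6 else 8  [with D=-2]  = 8; C = W - 5  [with W=8]  = 3; B = C^2 + W  [with C=3, W=8]  = 17.
Change = 7 − 17 = -10.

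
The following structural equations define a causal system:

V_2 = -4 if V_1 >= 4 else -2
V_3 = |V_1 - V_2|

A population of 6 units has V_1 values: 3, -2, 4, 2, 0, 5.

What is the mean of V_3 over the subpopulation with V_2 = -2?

2.75

E[V_3|V_2=-2] averages over only the 4 units with V_2=-2 (V_1 = 3, -2, 2, 0): V_3 = 5, 0, 4, 2, mean 2.75.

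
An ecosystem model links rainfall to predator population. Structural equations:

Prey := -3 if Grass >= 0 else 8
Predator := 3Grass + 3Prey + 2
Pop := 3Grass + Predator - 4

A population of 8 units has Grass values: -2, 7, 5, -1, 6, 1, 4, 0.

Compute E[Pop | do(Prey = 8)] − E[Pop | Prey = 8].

do(Prey=8) breaks Prey's dependence on Grass. With Prey=8 fixed, Pop across the units is 10, 64, 52, 16, 58, 28, 46, 22, mean 37.
E[Pop|Prey=8] averages over only the 2 units with Prey=8 (Grass = -2, -1): Pop = 10, 16, mean 13.
Difference = 37 − 13 = 24.

24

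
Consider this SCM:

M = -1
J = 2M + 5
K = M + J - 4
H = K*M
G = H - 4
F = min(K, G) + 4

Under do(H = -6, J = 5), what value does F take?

The joint intervention fixes H = -6, J = 5, removing each variable's own equation.
K = M + J - 4  [with M=-1, J=5]  = 0
G = H - 4  [with H=-6]  = -10
F = min(K, G) + 4  [with K=0, G=-10]  = -6

-6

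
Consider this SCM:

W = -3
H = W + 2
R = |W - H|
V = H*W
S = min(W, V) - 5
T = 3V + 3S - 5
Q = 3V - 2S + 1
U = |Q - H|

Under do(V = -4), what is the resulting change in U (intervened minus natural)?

-19

do(V=-4) replaces the equation V = H*W with the constant V = -4.
H = W + 2  [with W=-3]  = -1
S = min(W, V) - 5  [with W=-3, V=-4]  = -9
Q = 3V - 2S + 1  [with V=-4, S=-9]  = 7
U = |Q - H|  [with Q=7, H=-1]  = 8
Without intervention: H = W + 2  [with W=-3]  = -1; V = H*W  [with H=-1, W=-3]  = 3; S = min(W, V) - 5  [with W=-3, V=3]  = -8; Q = 3V - 2S + 1  [with V=3, S=-8]  = 26; U = |Q - H|  [with Q=26, H=-1]  = 27.
Change = 8 − 27 = -19.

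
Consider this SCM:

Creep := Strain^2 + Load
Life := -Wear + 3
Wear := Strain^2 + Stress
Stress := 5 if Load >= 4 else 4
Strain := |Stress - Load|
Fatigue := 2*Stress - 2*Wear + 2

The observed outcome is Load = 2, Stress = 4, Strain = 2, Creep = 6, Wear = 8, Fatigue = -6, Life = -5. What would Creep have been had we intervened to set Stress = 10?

66

Under do(Stress=10), the mechanism Stress := 5 if Load >= 4 else 4 is discarded; Stress is fixed at 10.
Strain = |Stress - Load|  [with Stress=10, Load=2]  = 8
Creep = Strain^2 + Load  [with Strain=8, Load=2]  = 66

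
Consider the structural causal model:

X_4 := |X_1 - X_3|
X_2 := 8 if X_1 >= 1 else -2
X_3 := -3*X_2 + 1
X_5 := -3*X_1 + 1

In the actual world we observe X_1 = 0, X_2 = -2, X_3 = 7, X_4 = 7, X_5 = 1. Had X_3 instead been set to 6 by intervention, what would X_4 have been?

The intervention breaks the incoming arrows to X_3: X_3 := -3*X_2 + 1 no longer applies, and X_3 = 6.
X_4 = |X_1 - X_3|  [with X_1=0, X_3=6]  = 6

6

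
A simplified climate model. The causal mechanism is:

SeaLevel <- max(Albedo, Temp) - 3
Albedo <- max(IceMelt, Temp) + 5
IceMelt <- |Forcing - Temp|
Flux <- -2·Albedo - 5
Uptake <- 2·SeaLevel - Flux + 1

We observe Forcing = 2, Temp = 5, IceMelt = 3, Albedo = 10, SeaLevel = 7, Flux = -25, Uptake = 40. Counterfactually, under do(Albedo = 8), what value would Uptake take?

32

The intervention breaks the incoming arrows to Albedo: Albedo <- max(IceMelt, Temp) + 5 no longer applies, and Albedo = 8.
SeaLevel = max(Albedo, Temp) - 3  [with Albedo=8, Temp=5]  = 5
Flux = -2·Albedo - 5  [with Albedo=8]  = -21
Uptake = 2·SeaLevel - Flux + 1  [with SeaLevel=5, Flux=-21]  = 32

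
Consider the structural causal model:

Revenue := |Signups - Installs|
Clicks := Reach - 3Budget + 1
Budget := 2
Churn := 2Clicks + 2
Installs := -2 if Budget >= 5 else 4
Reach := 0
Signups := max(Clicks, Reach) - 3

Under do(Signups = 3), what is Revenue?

1

Under do(Signups=3), the mechanism Signups := max(Clicks, Reach) - 3 is discarded; Signups is fixed at 3.
Installs = -2 if Budget >= 5 else 4  [with Budget=2]  = 4
Revenue = |Signups - Installs|  [with Signups=3, Installs=4]  = 1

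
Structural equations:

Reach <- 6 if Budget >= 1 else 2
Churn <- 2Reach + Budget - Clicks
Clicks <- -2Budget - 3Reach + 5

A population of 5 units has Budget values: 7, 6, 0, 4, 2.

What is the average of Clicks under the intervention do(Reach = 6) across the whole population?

Under do(Reach=6), Reach's equation is replaced by Reach=6 for every unit. Per-unit Clicks: -27, -25, -13, -21, -17. Mean = -20.6.

-20.6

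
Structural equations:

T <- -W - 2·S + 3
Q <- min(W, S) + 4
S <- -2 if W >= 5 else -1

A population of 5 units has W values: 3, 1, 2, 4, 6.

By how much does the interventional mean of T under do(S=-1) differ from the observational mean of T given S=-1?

-0.7

do(S=-1) breaks S's dependence on W. With S=-1 fixed, T across the units is 2, 4, 3, 1, -1, mean 1.8.
E[T|S=-1] averages over only the 4 units with S=-1 (W = 3, 1, 2, 4): T = 2, 4, 3, 1, mean 2.5.
Difference = 1.8 − 2.5 = -0.7.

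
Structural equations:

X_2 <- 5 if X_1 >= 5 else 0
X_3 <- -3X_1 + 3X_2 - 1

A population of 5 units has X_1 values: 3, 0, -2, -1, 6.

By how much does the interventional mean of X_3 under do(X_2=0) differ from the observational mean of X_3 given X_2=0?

-3.6

Under do(X_2=0), X_2's equation is replaced by X_2=0 for every unit. Per-unit X_3: -10, -1, 5, 2, -19. Mean = -4.6.
E[X_3|X_2=0] averages over only the 4 units with X_2=0 (X_1 = 3, 0, -2, -1): X_3 = -10, -1, 5, 2, mean -1.
Difference = -4.6 − (-1) = -3.6.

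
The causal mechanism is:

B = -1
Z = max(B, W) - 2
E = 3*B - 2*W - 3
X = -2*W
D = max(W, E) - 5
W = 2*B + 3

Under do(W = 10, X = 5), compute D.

Setting W = 10, X = 5 by intervention discards those variables' equations.
E = 3*B - 2*W - 3  [with B=-1, W=10]  = -26
D = max(W, E) - 5  [with W=10, E=-26]  = 5

5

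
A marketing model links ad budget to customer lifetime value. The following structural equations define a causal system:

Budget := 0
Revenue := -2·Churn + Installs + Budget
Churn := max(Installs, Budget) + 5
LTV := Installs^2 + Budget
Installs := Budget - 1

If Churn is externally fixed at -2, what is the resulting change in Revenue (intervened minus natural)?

The intervention breaks the incoming arrows to Churn: Churn := max(Installs, Budget) + 5 no longer applies, and Churn = -2.
Installs = Budget - 1  [with Budget=0]  = -1
Revenue = -2·Churn + Installs + Budget  [with Churn=-2, Installs=-1, Budget=0]  = 3
Without intervention: Installs = Budget - 1  [with Budget=0]  = -1; Churn = max(Installs, Budget) + 5  [with Installs=-1, Budget=0]  = 5; Revenue = -2·Churn + Installs + Budget  [with Churn=5, Installs=-1, Budget=0]  = -11.
Change = 3 − (-11) = 14.

14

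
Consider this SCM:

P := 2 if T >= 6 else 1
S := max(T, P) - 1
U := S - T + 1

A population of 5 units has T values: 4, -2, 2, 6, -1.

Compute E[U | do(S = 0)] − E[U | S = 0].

do(S=0) breaks S's dependence on T. With S=0 fixed, U across the units is -3, 3, -1, -5, 2, mean -0.8.
Observing S=0 restricts to units where S's equation naturally yields 0: T ∈ {-2, -1}. In that subpopulation U = 3, 2, mean 2.5.
Difference = -0.8 − 2.5 = -3.3.

-3.3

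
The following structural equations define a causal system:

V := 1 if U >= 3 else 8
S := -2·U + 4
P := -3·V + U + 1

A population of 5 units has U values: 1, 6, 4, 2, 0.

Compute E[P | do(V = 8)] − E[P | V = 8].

1.6

do(V=8) breaks V's dependence on U. With V=8 fixed, P across the units is -22, -17, -19, -21, -23, mean -20.4.
Conditioning on V=8 selects the 3 unit(s) with U ∈ {1, 2, 0}. Their P values: -22, -21, -23. Mean = -22.
Difference = -20.4 − (-22) = 1.6.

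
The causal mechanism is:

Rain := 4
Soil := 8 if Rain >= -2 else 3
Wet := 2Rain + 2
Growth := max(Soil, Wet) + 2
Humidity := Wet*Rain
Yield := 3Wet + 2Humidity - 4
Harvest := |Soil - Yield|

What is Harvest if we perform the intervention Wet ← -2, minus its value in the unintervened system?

The intervention breaks the incoming arrows to Wet: Wet := 2Rain + 2 no longer applies, and Wet = -2.
Soil = 8 if Rain >= -2 else 3  [with Rain=4]  = 8
Humidity = Wet*Rain  [with Wet=-2, Rain=4]  = -8
Yield = 3Wet + 2Humidity - 4  [with Wet=-2, Humidity=-8]  = -26
Harvest = |Soil - Yield|  [with Soil=8, Yield=-26]  = 34
Without intervention: Soil = 8 if Rain >= -2 else 3  [with Rain=4]  = 8; Wet = 2Rain + 2  [with Rain=4]  = 10; Humidity = Wet*Rain  [with Wet=10, Rain=4]  = 40; Yield = 3Wet + 2Humidity - 4  [with Wet=10, Humidity=40]  = 106; Harvest = |Soil - Yield|  [with Soil=8, Yield=106]  = 98.
Change = 34 − 98 = -64.

-64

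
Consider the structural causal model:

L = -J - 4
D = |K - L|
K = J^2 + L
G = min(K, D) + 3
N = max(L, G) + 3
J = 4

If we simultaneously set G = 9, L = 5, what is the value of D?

16

Setting G = 9, L = 5 by intervention discards those variables' equations.
K = J^2 + L  [with J=4, L=5]  = 21
D = |K - L|  [with K=21, L=5]  = 16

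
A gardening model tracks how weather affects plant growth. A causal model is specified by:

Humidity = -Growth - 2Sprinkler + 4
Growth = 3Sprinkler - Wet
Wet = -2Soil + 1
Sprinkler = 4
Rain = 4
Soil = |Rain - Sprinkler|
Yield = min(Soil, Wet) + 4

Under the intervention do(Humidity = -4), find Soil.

0

do(Humidity=-4) replaces the equation Humidity = -Growth - 2Sprinkler + 4 with the constant Humidity = -4.
Soil is not downstream of the intervention, so its value is determined by the original equations.
Soil = |Rain - Sprinkler|  [with Rain=4, Sprinkler=4]  = 0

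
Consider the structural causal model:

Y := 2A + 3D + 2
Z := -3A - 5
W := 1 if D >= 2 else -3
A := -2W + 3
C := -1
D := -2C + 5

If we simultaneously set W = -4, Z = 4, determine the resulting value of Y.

Setting W = -4, Z = 4 by intervention discards those variables' equations.
D = -2C + 5  [with C=-1]  = 7
A = -2W + 3  [with W=-4]  = 11
Y = 2A + 3D + 2  [with A=11, D=7]  = 45

45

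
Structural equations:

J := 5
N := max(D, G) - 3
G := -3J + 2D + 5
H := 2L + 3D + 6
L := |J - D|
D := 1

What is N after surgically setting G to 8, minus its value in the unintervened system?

The intervention breaks the incoming arrows to G: G := -3J + 2D + 5 no longer applies, and G = 8.
N = max(D, G) - 3  [with D=1, G=8]  = 5
Without intervention: G = -3J + 2D + 5  [with J=5, D=1]  = -8; N = max(D, G) - 3  [with D=1, G=-8]  = -2.
Change = 5 − (-2) = 7.

7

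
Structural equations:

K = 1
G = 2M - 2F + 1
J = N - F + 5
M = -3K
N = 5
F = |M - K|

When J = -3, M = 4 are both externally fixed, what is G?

Under do(J = -3, M = 4), each intervened variable's structural equation is replaced by its fixed value.
F = |M - K|  [with M=4, K=1]  = 3
G = 2M - 2F + 1  [with M=4, F=3]  = 3

3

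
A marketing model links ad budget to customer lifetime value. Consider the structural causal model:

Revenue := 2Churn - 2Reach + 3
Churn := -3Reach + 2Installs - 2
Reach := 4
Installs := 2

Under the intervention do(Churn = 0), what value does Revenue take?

The intervention breaks the incoming arrows to Churn: Churn := -3Reach + 2Installs - 2 no longer applies, and Churn = 0.
Revenue = 2Churn - 2Reach + 3  [with Churn=0, Reach=4]  = -5

-5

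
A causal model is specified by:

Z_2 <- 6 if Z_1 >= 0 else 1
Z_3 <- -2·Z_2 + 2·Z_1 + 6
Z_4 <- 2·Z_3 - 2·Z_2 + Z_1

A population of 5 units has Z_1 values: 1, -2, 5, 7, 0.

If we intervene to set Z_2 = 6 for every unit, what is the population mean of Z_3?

-1.6

Every unit gets Z_2=6 under the intervention. Z_3 values become -4, -10, 4, 8, -6; E[Z_3|do(Z_2=6)] = -1.6.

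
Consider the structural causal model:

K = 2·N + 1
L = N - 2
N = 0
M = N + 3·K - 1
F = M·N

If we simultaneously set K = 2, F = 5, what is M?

5

The joint intervention fixes K = 2, F = 5, removing each variable's own equation.
M = N + 3·K - 1  [with N=0, K=2]  = 5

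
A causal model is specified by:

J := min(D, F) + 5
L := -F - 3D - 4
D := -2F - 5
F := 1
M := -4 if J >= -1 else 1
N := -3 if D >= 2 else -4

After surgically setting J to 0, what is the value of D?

-7

The intervention breaks the incoming arrows to J: J := min(D, F) + 5 no longer applies, and J = 0.
Since D is not a descendant of the intervened variable, it is unaffected.
D = -2F - 5  [with F=1]  = -7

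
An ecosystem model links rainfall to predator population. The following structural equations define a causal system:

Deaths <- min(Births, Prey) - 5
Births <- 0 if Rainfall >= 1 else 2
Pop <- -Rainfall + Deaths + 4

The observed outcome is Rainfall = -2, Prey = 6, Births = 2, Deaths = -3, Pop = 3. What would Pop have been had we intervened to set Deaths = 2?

8

Intervening sets Deaths = 2 and removes its equation (Deaths <- min(Births, Prey) - 5).
Pop = -Rainfall + Deaths + 4  [with Rainfall=-2, Deaths=2]  = 8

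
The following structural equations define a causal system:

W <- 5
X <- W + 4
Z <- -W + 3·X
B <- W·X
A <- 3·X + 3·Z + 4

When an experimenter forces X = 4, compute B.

20

Under do(X=4), the mechanism X <- W + 4 is discarded; X is fixed at 4.
B = W·X  [with W=5, X=4]  = 20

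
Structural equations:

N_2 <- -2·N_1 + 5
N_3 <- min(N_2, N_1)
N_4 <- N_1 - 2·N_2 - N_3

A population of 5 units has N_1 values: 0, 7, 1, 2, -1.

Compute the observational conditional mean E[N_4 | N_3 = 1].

E[N_4|N_3=1] averages over only the 2 units with N_3=1 (N_1 = 1, 2): N_4 = -6, -1, mean -3.5.

-3.5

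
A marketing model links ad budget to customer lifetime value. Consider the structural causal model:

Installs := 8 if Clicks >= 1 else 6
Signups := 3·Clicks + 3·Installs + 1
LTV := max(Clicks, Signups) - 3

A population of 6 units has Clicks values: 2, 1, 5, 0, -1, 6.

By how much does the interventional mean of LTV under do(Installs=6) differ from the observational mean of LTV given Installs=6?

8

do(Installs=6) breaks Installs's dependence on Clicks. With Installs=6 fixed, LTV across the units is 22, 19, 31, 16, 13, 34, mean 22.5.
Observing Installs=6 restricts to units where Installs's equation naturally yields 6: Clicks ∈ {0, -1}. In that subpopulation LTV = 16, 13, mean 14.5.
Difference = 22.5 − 14.5 = 8.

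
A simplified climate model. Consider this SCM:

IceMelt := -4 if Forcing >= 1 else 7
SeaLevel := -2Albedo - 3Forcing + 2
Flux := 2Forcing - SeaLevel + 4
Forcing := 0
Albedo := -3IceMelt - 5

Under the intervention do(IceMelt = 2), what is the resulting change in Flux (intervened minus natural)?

30

do(IceMelt=2) replaces the equation IceMelt := -4 if Forcing >= 1 else 7 with the constant IceMelt = 2.
Albedo = -3IceMelt - 5  [with IceMelt=2]  = -11
SeaLevel = -2Albedo - 3Forcing + 2  [with Albedo=-11, Forcing=0]  = 24
Flux = 2Forcing - SeaLevel + 4  [with Forcing=0, SeaLevel=24]  = -20
Without intervention: IceMelt = -4 if Forcing >= 1 else 7  [with Forcing=0]  = 7; Albedo = -3IceMelt - 5  [with IceMelt=7]  = -26; SeaLevel = -2Albedo - 3Forcing + 2  [with Albedo=-26, Forcing=0]  = 54; Flux = 2Forcing - SeaLevel + 4  [with Forcing=0, SeaLevel=54]  = -50.
Change = -20 − (-50) = 30.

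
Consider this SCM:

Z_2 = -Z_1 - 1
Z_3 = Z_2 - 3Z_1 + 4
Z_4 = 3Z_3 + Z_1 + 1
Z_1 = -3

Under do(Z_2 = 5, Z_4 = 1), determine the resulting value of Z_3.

18

The joint intervention fixes Z_2 = 5, Z_4 = 1, removing each variable's own equation.
Z_3 = Z_2 - 3Z_1 + 4  [with Z_2=5, Z_1=-3]  = 18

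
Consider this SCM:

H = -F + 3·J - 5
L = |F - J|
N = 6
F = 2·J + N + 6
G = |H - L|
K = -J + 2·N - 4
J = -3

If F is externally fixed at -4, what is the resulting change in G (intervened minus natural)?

-18

The intervention breaks the incoming arrows to F: F = 2·J + N + 6 no longer applies, and F = -4.
H = -F + 3·J - 5  [with F=-4, J=-3]  = -10
L = |F - J|  [with F=-4, J=-3]  = 1
G = |H - L|  [with H=-10, L=1]  = 11
Without intervention: F = 2·J + N + 6  [with J=-3, N=6]  = 6; H = -F + 3·J - 5  [with F=6, J=-3]  = -20; L = |F - J|  [with F=6, J=-3]  = 9; G = |H - L|  [with H=-20, L=9]  = 29.
Change = 11 − 29 = -18.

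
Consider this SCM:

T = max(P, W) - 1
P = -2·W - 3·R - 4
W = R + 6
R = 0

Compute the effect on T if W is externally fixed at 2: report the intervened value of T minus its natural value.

Under do(W=2), the mechanism W = R + 6 is discarded; W is fixed at 2.
P = -2·W - 3·R - 4  [with W=2, R=0]  = -8
T = max(P, W) - 1  [with P=-8, W=2]  = 1
Without intervention: W = R + 6  [with R=0]  = 6; P = -2·W - 3·R - 4  [with W=6, R=0]  = -16; T = max(P, W) - 1  [with P=-16, W=6]  = 5.
Change = 1 − 5 = -4.

-4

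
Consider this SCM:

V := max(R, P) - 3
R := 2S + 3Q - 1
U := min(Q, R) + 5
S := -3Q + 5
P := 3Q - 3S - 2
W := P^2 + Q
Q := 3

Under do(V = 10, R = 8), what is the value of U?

Setting V = 10, R = 8 by intervention discards those variables' equations.
U = min(Q, R) + 5  [with Q=3, R=8]  = 8

8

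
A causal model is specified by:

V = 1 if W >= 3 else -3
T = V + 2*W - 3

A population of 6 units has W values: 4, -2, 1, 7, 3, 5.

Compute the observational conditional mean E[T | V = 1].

7.5

E[T|V=1] averages over only the 4 units with V=1 (W = 4, 7, 3, 5): T = 6, 12, 4, 8, mean 7.5.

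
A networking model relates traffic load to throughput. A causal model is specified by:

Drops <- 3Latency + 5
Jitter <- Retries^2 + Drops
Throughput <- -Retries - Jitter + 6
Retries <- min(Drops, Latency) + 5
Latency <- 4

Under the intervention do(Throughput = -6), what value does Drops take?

Under do(Throughput=-6), the mechanism Throughput <- -Retries - Jitter + 6 is discarded; Throughput is fixed at -6.
No directed path runs from Throughput to Drops, so Drops keeps its natural value.
Drops = 3Latency + 5  [with Latency=4]  = 17

17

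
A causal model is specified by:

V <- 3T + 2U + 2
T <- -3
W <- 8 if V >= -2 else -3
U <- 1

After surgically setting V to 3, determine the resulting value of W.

8

The intervention breaks the incoming arrows to V: V <- 3T + 2U + 2 no longer applies, and V = 3.
W = 8 if V >= -2 else -3  [with V=3]  = 8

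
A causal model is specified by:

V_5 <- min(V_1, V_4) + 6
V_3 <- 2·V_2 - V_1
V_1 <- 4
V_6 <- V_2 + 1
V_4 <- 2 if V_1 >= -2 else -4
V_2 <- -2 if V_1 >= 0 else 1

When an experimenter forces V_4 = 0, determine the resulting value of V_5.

6

Intervening sets V_4 = 0 and removes its equation (V_4 <- 2 if V_1 >= -2 else -4).
V_5 = min(V_1, V_4) + 6  [with V_1=4, V_4=0]  = 6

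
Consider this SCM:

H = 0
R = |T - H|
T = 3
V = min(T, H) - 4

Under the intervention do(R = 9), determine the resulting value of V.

-4

The intervention breaks the incoming arrows to R: R = |T - H| no longer applies, and R = 9.
V is not downstream of the intervention, so its value is determined by the original equations.
V = min(T, H) - 4  [with T=3, H=0]  = -4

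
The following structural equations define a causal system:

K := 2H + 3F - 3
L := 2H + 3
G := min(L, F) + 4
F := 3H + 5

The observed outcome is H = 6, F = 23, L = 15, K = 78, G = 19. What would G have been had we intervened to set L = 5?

9

do(L=5) replaces the equation L := 2H + 3 with the constant L = 5.
F = 3H + 5  [with H=6]  = 23
G = min(L, F) + 4  [with L=5, F=23]  = 9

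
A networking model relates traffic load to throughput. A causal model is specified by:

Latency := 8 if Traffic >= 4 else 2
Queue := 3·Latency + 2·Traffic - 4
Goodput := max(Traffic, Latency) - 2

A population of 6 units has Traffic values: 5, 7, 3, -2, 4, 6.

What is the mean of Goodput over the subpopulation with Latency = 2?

Conditioning on Latency=2 selects the 2 unit(s) with Traffic ∈ {3, -2}. Their Goodput values: 1, 0. Mean = 0.5.

0.5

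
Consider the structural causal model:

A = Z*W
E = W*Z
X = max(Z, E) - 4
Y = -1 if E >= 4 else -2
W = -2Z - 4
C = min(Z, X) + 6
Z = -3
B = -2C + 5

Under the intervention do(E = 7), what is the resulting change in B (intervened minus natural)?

-8

The intervention breaks the incoming arrows to E: E = W*Z no longer applies, and E = 7.
X = max(Z, E) - 4  [with Z=-3, E=7]  = 3
C = min(Z, X) + 6  [with Z=-3, X=3]  = 3
B = -2C + 5  [with C=3]  = -1
Without intervention: W = -2Z - 4  [with Z=-3]  = 2; E = W*Z  [with W=2, Z=-3]  = -6; X = max(Z, E) - 4  [with Z=-3, E=-6]  = -7; C = min(Z, X) + 6  [with Z=-3, X=-7]  = -1; B = -2C + 5  [with C=-1]  = 7.
Change = -1 − 7 = -8.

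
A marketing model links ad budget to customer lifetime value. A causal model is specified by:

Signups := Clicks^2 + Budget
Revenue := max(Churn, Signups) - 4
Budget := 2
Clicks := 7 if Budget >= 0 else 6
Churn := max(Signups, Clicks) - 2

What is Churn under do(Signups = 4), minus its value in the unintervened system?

The intervention breaks the incoming arrows to Signups: Signups := Clicks^2 + Budget no longer applies, and Signups = 4.
Clicks = 7 if Budget >= 0 else 6  [with Budget=2]  = 7
Churn = max(Signups, Clicks) - 2  [with Signups=4, Clicks=7]  = 5
Without intervention: Clicks = 7 if Budget >= 0 else 6  [with Budget=2]  = 7; Signups = Clicks^2 + Budget  [with Clicks=7, Budget=2]  = 51; Churn = max(Signups, Clicks) - 2  [with Signups=51, Clicks=7]  = 49.
Change = 5 − 49 = -44.

-44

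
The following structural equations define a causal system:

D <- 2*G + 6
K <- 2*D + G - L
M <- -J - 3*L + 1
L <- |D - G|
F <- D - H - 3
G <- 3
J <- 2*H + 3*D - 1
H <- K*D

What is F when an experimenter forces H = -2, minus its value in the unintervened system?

218

do(H=-2) replaces the equation H <- K*D with the constant H = -2.
D = 2*G + 6  [with G=3]  = 12
F = D - H - 3  [with D=12, H=-2]  = 11
Without intervention: D = 2*G + 6  [with G=3]  = 12; L = |D - G|  [with D=12, G=3]  = 9; K = 2*D + G - L  [with D=12, G=3, L=9]  = 18; H = K*D  [with K=18, D=12]  = 216; F = D - H - 3  [with D=12, H=216]  = -207.
Change = 11 − (-207) = 218.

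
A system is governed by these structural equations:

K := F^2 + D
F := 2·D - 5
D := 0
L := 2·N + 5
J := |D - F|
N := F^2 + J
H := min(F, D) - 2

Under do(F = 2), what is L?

Under do(F=2), the mechanism F := 2·D - 5 is discarded; F is fixed at 2.
J = |D - F|  [with D=0, F=2]  = 2
N = F^2 + J  [with F=2, J=2]  = 6
L = 2·N + 5  [with N=6]  = 17

17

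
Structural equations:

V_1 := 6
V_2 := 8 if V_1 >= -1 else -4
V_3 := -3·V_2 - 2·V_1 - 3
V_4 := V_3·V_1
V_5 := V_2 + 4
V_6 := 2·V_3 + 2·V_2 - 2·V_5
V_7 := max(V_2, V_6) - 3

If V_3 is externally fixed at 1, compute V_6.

-6

The intervention breaks the incoming arrows to V_3: V_3 := -3·V_2 - 2·V_1 - 3 no longer applies, and V_3 = 1.
V_2 = 8 if V_1 >= -1 else -4  [with V_1=6]  = 8
V_5 = V_2 + 4  [with V_2=8]  = 12
V_6 = 2·V_3 + 2·V_2 - 2·V_5  [with V_3=1, V_2=8, V_5=12]  = -6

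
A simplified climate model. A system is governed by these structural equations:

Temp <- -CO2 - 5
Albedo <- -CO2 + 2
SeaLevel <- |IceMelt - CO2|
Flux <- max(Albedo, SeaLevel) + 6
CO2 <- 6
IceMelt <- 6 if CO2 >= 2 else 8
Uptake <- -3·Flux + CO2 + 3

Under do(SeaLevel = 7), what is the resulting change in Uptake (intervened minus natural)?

-21

Under do(SeaLevel=7), the mechanism SeaLevel <- |IceMelt - CO2| is discarded; SeaLevel is fixed at 7.
Albedo = -CO2 + 2  [with CO2=6]  = -4
Flux = max(Albedo, SeaLevel) + 6  [with Albedo=-4, SeaLevel=7]  = 13
Uptake = -3·Flux + CO2 + 3  [with Flux=13, CO2=6]  = -30
Without intervention: IceMelt = 6 if CO2 >= 2 else 8  [with CO2=6]  = 6; Albedo = -CO2 + 2  [with CO2=6]  = -4; SeaLevel = |IceMelt - CO2|  [with IceMelt=6, CO2=6]  = 0; Flux = max(Albedo, SeaLevel) + 6  [with Albedo=-4, SeaLevel=0]  = 6; Uptake = -3·Flux + CO2 + 3  [with Flux=6, CO2=6]  = -9.
Change = -30 − (-9) = -21.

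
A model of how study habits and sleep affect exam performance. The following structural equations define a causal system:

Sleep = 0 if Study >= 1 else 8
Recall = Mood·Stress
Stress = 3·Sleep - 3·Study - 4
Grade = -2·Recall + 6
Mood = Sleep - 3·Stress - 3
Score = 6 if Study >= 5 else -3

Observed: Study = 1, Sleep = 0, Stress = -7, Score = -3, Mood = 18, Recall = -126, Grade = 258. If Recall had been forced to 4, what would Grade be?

Intervening sets Recall = 4 and removes its equation (Recall = Mood·Stress).
Grade = -2·Recall + 6  [with Recall=4]  = -2

-2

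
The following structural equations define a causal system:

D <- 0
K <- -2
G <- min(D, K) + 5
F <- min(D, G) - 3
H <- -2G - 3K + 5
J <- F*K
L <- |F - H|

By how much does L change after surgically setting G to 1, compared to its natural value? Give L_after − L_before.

The intervention breaks the incoming arrows to G: G <- min(D, K) + 5 no longer applies, and G = 1.
F = min(D, G) - 3  [with D=0, G=1]  = -3
H = -2G - 3K + 5  [with G=1, K=-2]  = 9
L = |F - H|  [with F=-3, H=9]  = 12
Without intervention: G = min(D, K) + 5  [with D=0, K=-2]  = 3; F = min(D, G) - 3  [with D=0, G=3]  = -3; H = -2G - 3K + 5  [with G=3, K=-2]  = 5; L = |F - H|  [with F=-3, H=5]  = 8.
Change = 12 − 8 = 4.

4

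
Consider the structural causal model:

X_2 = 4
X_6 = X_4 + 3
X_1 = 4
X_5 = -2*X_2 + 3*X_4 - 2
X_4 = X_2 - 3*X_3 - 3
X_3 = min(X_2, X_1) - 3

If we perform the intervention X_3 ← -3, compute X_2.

4

Under do(X_3=-3), the mechanism X_3 = min(X_2, X_1) - 3 is discarded; X_3 is fixed at -3.
Since X_2 is not a descendant of the intervened variable, it is unaffected.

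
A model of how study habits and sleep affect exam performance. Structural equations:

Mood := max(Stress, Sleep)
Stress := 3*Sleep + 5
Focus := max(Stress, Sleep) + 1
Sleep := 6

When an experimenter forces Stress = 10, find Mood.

Under do(Stress=10), the mechanism Stress := 3*Sleep + 5 is discarded; Stress is fixed at 10.
Mood = max(Stress, Sleep)  [with Stress=10, Sleep=6]  = 10

10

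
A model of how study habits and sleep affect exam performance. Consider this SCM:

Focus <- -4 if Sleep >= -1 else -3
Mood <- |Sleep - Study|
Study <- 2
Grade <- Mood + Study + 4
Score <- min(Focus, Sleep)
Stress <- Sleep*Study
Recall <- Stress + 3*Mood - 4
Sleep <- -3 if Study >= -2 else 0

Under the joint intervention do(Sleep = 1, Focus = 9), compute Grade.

Setting Sleep = 1, Focus = 9 by intervention discards those variables' equations.
Mood = |Sleep - Study|  [with Sleep=1, Study=2]  = 1
Grade = Mood + Study + 4  [with Mood=1, Study=2]  = 7

7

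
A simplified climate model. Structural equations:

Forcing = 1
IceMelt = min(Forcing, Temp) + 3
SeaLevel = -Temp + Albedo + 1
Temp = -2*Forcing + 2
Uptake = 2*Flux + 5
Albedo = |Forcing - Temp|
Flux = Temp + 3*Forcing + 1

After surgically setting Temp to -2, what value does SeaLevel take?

do(Temp=-2) replaces the equation Temp = -2*Forcing + 2 with the constant Temp = -2.
Albedo = |Forcing - Temp|  [with Forcing=1, Temp=-2]  = 3
SeaLevel = -Temp + Albedo + 1  [with Temp=-2, Albedo=3]  = 6

6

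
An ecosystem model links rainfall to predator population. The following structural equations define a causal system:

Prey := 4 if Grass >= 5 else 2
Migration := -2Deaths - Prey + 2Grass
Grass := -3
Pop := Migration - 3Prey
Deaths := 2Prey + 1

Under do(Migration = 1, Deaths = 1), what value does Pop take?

The joint intervention fixes Migration = 1, Deaths = 1, removing each variable's own equation.
Prey = 4 if Grass >= 5 else 2  [with Grass=-3]  = 2
Pop = Migration - 3Prey  [with Migration=1, Prey=2]  = -5

-5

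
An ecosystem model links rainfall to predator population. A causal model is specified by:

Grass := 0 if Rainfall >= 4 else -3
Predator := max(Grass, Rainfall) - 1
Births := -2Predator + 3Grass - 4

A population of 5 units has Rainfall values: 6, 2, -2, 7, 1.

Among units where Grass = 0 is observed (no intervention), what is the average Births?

-15

Observing Grass=0 restricts to units where Grass's equation naturally yields 0: Rainfall ∈ {6, 7}. In that subpopulation Births = -14, -16, mean -15.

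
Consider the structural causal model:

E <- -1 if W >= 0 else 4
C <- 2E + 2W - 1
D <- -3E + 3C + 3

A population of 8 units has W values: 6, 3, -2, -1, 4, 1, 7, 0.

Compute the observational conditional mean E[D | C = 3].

E[D|C=3] averages over only the 2 units with C=3 (W = 3, -2): D = 15, 0, mean 7.5.

7.5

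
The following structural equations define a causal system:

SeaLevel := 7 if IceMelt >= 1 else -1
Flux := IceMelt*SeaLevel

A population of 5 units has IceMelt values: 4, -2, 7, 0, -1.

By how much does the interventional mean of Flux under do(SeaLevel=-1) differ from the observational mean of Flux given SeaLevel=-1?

-2.6

do(SeaLevel=-1) breaks SeaLevel's dependence on IceMelt. With SeaLevel=-1 fixed, Flux across the units is -4, 2, -7, 0, 1, mean -1.6.
Conditioning on SeaLevel=-1 selects the 3 unit(s) with IceMelt ∈ {-2, 0, -1}. Their Flux values: 2, 0, 1. Mean = 1.
Difference = -1.6 − 1 = -2.6.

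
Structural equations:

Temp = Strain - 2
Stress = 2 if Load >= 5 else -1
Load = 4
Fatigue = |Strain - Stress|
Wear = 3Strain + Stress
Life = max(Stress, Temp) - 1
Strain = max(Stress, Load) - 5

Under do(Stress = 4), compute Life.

3

Under do(Stress=4), the mechanism Stress = 2 if Load >= 5 else -1 is discarded; Stress is fixed at 4.
Strain = max(Stress, Load) - 5  [with Stress=4, Load=4]  = -1
Temp = Strain - 2  [with Strain=-1]  = -3
Life = max(Stress, Temp) - 1  [with Stress=4, Temp=-3]  = 3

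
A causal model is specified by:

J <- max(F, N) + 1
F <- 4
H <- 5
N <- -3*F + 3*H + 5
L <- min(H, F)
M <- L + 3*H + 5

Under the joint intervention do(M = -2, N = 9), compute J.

Under do(M = -2, N = 9), each intervened variable's structural equation is replaced by its fixed value.
J = max(F, N) + 1  [with F=4, N=9]  = 10

10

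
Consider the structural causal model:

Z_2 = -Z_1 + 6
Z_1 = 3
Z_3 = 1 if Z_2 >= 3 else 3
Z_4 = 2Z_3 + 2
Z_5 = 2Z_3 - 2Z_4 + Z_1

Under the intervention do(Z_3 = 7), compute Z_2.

3

Under do(Z_3=7), the mechanism Z_3 = 1 if Z_2 >= 3 else 3 is discarded; Z_3 is fixed at 7.
Since Z_2 is not a descendant of the intervened variable, it is unaffected.
Z_2 = -Z_1 + 6  [with Z_1=3]  = 3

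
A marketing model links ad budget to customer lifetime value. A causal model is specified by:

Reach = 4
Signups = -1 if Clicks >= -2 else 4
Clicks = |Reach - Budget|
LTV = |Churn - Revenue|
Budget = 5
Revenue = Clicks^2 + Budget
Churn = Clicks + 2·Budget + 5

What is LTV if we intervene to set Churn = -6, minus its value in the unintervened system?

Under do(Churn=-6), the mechanism Churn = Clicks + 2·Budget + 5 is discarded; Churn is fixed at -6.
Clicks = |Reach - Budget|  [with Reach=4, Budget=5]  = 1
Revenue = Clicks^2 + Budget  [with Clicks=1, Budget=5]  = 6
LTV = |Churn - Revenue|  [with Churn=-6, Revenue=6]  = 12
Without intervention: Clicks = |Reach - Budget|  [with Reach=4, Budget=5]  = 1; Churn = Clicks + 2·Budget + 5  [with Clicks=1, Budget=5]  = 16; Revenue = Clicks^2 + Budget  [with Clicks=1, Budget=5]  = 6; LTV = |Churn - Revenue|  [with Churn=16, Revenue=6]  = 10.
Change = 12 − 10 = 2.

2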